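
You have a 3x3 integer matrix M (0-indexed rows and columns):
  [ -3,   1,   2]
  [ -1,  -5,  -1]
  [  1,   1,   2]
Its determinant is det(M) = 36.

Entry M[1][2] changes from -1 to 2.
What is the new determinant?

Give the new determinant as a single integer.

det is linear in row 1: changing M[1][2] by delta changes det by delta * cofactor(1,2).
Cofactor C_12 = (-1)^(1+2) * minor(1,2) = 4
Entry delta = 2 - -1 = 3
Det delta = 3 * 4 = 12
New det = 36 + 12 = 48

Answer: 48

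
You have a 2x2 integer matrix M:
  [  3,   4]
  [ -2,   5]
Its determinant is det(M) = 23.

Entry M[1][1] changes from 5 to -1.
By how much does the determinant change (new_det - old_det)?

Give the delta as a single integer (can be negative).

Cofactor C_11 = 3
Entry delta = -1 - 5 = -6
Det delta = entry_delta * cofactor = -6 * 3 = -18

Answer: -18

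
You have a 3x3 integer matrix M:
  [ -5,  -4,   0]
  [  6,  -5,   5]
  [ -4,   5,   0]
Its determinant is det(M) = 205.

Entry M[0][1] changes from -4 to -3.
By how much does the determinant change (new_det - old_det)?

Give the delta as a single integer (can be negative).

Cofactor C_01 = -20
Entry delta = -3 - -4 = 1
Det delta = entry_delta * cofactor = 1 * -20 = -20

Answer: -20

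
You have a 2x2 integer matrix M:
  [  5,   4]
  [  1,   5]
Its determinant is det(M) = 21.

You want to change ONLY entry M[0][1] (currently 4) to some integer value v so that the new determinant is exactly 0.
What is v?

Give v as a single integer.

det is linear in entry M[0][1]: det = old_det + (v - 4) * C_01
Cofactor C_01 = -1
Want det = 0: 21 + (v - 4) * -1 = 0
  (v - 4) = -21 / -1 = 21
  v = 4 + (21) = 25

Answer: 25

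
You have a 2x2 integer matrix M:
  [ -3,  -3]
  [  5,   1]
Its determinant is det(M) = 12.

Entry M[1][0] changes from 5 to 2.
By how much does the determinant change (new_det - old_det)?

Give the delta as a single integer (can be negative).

Answer: -9

Derivation:
Cofactor C_10 = 3
Entry delta = 2 - 5 = -3
Det delta = entry_delta * cofactor = -3 * 3 = -9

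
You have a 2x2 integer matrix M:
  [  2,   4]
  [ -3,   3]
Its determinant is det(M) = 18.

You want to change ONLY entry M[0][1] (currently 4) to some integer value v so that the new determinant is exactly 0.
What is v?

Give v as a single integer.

det is linear in entry M[0][1]: det = old_det + (v - 4) * C_01
Cofactor C_01 = 3
Want det = 0: 18 + (v - 4) * 3 = 0
  (v - 4) = -18 / 3 = -6
  v = 4 + (-6) = -2

Answer: -2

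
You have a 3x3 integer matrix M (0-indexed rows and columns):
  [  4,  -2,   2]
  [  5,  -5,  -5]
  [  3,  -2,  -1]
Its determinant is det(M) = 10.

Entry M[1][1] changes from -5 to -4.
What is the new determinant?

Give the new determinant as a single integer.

det is linear in row 1: changing M[1][1] by delta changes det by delta * cofactor(1,1).
Cofactor C_11 = (-1)^(1+1) * minor(1,1) = -10
Entry delta = -4 - -5 = 1
Det delta = 1 * -10 = -10
New det = 10 + -10 = 0

Answer: 0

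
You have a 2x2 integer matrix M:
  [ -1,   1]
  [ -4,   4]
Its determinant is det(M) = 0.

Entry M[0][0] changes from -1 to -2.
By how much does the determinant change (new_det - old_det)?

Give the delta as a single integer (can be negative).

Cofactor C_00 = 4
Entry delta = -2 - -1 = -1
Det delta = entry_delta * cofactor = -1 * 4 = -4

Answer: -4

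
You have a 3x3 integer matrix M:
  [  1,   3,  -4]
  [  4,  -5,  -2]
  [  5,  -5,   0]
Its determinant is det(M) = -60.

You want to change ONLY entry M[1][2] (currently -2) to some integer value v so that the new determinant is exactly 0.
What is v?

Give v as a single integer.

det is linear in entry M[1][2]: det = old_det + (v - -2) * C_12
Cofactor C_12 = 20
Want det = 0: -60 + (v - -2) * 20 = 0
  (v - -2) = 60 / 20 = 3
  v = -2 + (3) = 1

Answer: 1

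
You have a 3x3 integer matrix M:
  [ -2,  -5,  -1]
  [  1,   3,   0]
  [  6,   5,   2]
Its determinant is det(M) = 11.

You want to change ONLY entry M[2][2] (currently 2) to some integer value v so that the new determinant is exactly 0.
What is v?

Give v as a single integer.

Answer: 13

Derivation:
det is linear in entry M[2][2]: det = old_det + (v - 2) * C_22
Cofactor C_22 = -1
Want det = 0: 11 + (v - 2) * -1 = 0
  (v - 2) = -11 / -1 = 11
  v = 2 + (11) = 13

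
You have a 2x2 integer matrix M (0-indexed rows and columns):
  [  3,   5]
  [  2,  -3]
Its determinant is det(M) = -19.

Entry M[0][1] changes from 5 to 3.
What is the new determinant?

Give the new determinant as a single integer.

Answer: -15

Derivation:
det is linear in row 0: changing M[0][1] by delta changes det by delta * cofactor(0,1).
Cofactor C_01 = (-1)^(0+1) * minor(0,1) = -2
Entry delta = 3 - 5 = -2
Det delta = -2 * -2 = 4
New det = -19 + 4 = -15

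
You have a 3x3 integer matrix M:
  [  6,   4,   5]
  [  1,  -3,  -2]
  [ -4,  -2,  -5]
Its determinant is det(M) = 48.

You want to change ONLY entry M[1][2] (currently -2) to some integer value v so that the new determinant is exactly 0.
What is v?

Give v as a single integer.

Answer: 10

Derivation:
det is linear in entry M[1][2]: det = old_det + (v - -2) * C_12
Cofactor C_12 = -4
Want det = 0: 48 + (v - -2) * -4 = 0
  (v - -2) = -48 / -4 = 12
  v = -2 + (12) = 10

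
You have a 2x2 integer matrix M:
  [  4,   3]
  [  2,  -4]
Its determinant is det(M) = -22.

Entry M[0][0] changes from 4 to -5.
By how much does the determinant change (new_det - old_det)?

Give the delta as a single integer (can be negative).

Answer: 36

Derivation:
Cofactor C_00 = -4
Entry delta = -5 - 4 = -9
Det delta = entry_delta * cofactor = -9 * -4 = 36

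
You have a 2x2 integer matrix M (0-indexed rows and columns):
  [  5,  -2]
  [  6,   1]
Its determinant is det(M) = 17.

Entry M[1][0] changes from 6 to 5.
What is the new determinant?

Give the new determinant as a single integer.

Answer: 15

Derivation:
det is linear in row 1: changing M[1][0] by delta changes det by delta * cofactor(1,0).
Cofactor C_10 = (-1)^(1+0) * minor(1,0) = 2
Entry delta = 5 - 6 = -1
Det delta = -1 * 2 = -2
New det = 17 + -2 = 15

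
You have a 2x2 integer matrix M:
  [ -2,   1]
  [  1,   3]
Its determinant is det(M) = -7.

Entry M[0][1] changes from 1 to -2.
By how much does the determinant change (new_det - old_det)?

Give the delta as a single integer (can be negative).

Cofactor C_01 = -1
Entry delta = -2 - 1 = -3
Det delta = entry_delta * cofactor = -3 * -1 = 3

Answer: 3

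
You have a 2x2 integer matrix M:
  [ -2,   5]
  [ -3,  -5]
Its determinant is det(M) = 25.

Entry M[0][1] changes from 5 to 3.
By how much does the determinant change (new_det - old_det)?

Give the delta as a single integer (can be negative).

Answer: -6

Derivation:
Cofactor C_01 = 3
Entry delta = 3 - 5 = -2
Det delta = entry_delta * cofactor = -2 * 3 = -6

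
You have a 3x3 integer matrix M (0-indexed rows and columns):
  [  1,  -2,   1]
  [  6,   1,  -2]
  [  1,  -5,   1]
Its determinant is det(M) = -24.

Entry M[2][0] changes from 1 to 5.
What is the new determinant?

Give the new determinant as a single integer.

Answer: -12

Derivation:
det is linear in row 2: changing M[2][0] by delta changes det by delta * cofactor(2,0).
Cofactor C_20 = (-1)^(2+0) * minor(2,0) = 3
Entry delta = 5 - 1 = 4
Det delta = 4 * 3 = 12
New det = -24 + 12 = -12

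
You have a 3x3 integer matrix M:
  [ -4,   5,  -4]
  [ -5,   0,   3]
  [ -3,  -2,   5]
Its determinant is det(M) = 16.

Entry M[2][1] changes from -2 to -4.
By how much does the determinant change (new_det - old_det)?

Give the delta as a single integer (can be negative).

Answer: -64

Derivation:
Cofactor C_21 = 32
Entry delta = -4 - -2 = -2
Det delta = entry_delta * cofactor = -2 * 32 = -64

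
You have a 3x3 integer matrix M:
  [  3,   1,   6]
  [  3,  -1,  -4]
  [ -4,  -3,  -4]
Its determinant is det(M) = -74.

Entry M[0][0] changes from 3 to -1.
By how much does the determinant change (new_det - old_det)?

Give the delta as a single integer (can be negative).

Cofactor C_00 = -8
Entry delta = -1 - 3 = -4
Det delta = entry_delta * cofactor = -4 * -8 = 32

Answer: 32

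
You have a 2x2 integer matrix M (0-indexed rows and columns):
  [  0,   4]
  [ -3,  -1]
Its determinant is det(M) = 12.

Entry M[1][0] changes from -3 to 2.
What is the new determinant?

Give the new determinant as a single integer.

Answer: -8

Derivation:
det is linear in row 1: changing M[1][0] by delta changes det by delta * cofactor(1,0).
Cofactor C_10 = (-1)^(1+0) * minor(1,0) = -4
Entry delta = 2 - -3 = 5
Det delta = 5 * -4 = -20
New det = 12 + -20 = -8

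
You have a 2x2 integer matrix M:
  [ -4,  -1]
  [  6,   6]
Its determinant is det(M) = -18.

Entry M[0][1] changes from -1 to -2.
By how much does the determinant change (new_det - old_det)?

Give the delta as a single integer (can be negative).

Answer: 6

Derivation:
Cofactor C_01 = -6
Entry delta = -2 - -1 = -1
Det delta = entry_delta * cofactor = -1 * -6 = 6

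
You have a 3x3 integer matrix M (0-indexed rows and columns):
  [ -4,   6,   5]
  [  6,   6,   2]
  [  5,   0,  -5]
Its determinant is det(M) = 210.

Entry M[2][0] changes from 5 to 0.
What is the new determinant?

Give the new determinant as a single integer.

Answer: 300

Derivation:
det is linear in row 2: changing M[2][0] by delta changes det by delta * cofactor(2,0).
Cofactor C_20 = (-1)^(2+0) * minor(2,0) = -18
Entry delta = 0 - 5 = -5
Det delta = -5 * -18 = 90
New det = 210 + 90 = 300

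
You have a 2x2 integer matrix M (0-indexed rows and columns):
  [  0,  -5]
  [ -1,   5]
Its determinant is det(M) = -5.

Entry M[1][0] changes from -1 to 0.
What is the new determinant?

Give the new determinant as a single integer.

Answer: 0

Derivation:
det is linear in row 1: changing M[1][0] by delta changes det by delta * cofactor(1,0).
Cofactor C_10 = (-1)^(1+0) * minor(1,0) = 5
Entry delta = 0 - -1 = 1
Det delta = 1 * 5 = 5
New det = -5 + 5 = 0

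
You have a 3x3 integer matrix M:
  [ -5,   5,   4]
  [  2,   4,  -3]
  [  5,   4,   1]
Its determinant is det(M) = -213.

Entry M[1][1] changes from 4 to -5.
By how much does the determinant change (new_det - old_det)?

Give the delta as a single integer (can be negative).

Answer: 225

Derivation:
Cofactor C_11 = -25
Entry delta = -5 - 4 = -9
Det delta = entry_delta * cofactor = -9 * -25 = 225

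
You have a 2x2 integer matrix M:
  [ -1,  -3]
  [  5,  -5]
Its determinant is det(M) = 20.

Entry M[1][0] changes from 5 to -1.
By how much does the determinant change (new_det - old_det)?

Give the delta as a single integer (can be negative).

Cofactor C_10 = 3
Entry delta = -1 - 5 = -6
Det delta = entry_delta * cofactor = -6 * 3 = -18

Answer: -18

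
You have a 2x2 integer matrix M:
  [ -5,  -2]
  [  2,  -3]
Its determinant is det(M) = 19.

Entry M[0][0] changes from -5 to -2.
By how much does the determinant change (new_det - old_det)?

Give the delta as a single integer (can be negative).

Answer: -9

Derivation:
Cofactor C_00 = -3
Entry delta = -2 - -5 = 3
Det delta = entry_delta * cofactor = 3 * -3 = -9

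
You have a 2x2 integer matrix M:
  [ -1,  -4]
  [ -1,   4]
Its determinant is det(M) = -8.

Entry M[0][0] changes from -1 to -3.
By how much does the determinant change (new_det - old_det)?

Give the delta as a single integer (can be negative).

Cofactor C_00 = 4
Entry delta = -3 - -1 = -2
Det delta = entry_delta * cofactor = -2 * 4 = -8

Answer: -8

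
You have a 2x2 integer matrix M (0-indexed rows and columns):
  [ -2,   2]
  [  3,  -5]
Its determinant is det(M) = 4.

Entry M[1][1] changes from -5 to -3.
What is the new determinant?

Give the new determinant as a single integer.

det is linear in row 1: changing M[1][1] by delta changes det by delta * cofactor(1,1).
Cofactor C_11 = (-1)^(1+1) * minor(1,1) = -2
Entry delta = -3 - -5 = 2
Det delta = 2 * -2 = -4
New det = 4 + -4 = 0

Answer: 0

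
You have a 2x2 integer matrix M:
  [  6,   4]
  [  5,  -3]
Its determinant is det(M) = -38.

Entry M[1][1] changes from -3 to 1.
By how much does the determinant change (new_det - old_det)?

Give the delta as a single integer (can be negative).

Cofactor C_11 = 6
Entry delta = 1 - -3 = 4
Det delta = entry_delta * cofactor = 4 * 6 = 24

Answer: 24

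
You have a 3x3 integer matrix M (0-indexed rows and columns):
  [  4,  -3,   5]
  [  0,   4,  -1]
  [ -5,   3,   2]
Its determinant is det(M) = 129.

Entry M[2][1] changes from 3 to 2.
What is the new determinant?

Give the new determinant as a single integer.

det is linear in row 2: changing M[2][1] by delta changes det by delta * cofactor(2,1).
Cofactor C_21 = (-1)^(2+1) * minor(2,1) = 4
Entry delta = 2 - 3 = -1
Det delta = -1 * 4 = -4
New det = 129 + -4 = 125

Answer: 125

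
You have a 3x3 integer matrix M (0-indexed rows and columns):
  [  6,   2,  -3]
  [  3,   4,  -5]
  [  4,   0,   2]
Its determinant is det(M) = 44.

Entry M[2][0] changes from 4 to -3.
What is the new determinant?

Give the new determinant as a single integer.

det is linear in row 2: changing M[2][0] by delta changes det by delta * cofactor(2,0).
Cofactor C_20 = (-1)^(2+0) * minor(2,0) = 2
Entry delta = -3 - 4 = -7
Det delta = -7 * 2 = -14
New det = 44 + -14 = 30

Answer: 30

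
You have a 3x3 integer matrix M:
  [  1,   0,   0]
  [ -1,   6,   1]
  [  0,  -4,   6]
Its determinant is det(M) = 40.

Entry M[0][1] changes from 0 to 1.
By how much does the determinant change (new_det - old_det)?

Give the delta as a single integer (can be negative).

Answer: 6

Derivation:
Cofactor C_01 = 6
Entry delta = 1 - 0 = 1
Det delta = entry_delta * cofactor = 1 * 6 = 6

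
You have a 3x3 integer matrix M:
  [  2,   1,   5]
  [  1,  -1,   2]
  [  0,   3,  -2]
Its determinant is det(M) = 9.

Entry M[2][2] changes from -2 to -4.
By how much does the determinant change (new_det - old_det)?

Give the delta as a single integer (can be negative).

Answer: 6

Derivation:
Cofactor C_22 = -3
Entry delta = -4 - -2 = -2
Det delta = entry_delta * cofactor = -2 * -3 = 6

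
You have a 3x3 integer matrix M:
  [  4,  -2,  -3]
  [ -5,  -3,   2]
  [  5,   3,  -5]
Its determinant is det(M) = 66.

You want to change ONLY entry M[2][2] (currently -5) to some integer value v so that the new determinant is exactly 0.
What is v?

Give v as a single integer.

Answer: -2

Derivation:
det is linear in entry M[2][2]: det = old_det + (v - -5) * C_22
Cofactor C_22 = -22
Want det = 0: 66 + (v - -5) * -22 = 0
  (v - -5) = -66 / -22 = 3
  v = -5 + (3) = -2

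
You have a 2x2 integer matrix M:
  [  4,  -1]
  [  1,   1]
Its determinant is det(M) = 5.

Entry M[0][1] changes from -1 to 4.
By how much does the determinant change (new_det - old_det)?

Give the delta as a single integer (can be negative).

Answer: -5

Derivation:
Cofactor C_01 = -1
Entry delta = 4 - -1 = 5
Det delta = entry_delta * cofactor = 5 * -1 = -5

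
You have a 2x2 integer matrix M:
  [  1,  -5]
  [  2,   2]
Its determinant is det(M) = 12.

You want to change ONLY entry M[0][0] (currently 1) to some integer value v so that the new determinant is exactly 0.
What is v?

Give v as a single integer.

Answer: -5

Derivation:
det is linear in entry M[0][0]: det = old_det + (v - 1) * C_00
Cofactor C_00 = 2
Want det = 0: 12 + (v - 1) * 2 = 0
  (v - 1) = -12 / 2 = -6
  v = 1 + (-6) = -5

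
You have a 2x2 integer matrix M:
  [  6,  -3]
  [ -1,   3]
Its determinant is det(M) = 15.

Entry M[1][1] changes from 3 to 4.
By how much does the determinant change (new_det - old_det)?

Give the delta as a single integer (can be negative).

Cofactor C_11 = 6
Entry delta = 4 - 3 = 1
Det delta = entry_delta * cofactor = 1 * 6 = 6

Answer: 6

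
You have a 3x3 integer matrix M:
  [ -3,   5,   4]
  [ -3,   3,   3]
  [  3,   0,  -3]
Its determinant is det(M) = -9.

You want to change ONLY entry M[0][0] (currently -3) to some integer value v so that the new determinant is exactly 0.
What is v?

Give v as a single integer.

Answer: -4

Derivation:
det is linear in entry M[0][0]: det = old_det + (v - -3) * C_00
Cofactor C_00 = -9
Want det = 0: -9 + (v - -3) * -9 = 0
  (v - -3) = 9 / -9 = -1
  v = -3 + (-1) = -4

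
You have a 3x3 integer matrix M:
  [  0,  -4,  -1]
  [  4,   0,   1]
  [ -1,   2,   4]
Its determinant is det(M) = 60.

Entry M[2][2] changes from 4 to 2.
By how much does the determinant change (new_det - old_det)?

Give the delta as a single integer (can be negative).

Answer: -32

Derivation:
Cofactor C_22 = 16
Entry delta = 2 - 4 = -2
Det delta = entry_delta * cofactor = -2 * 16 = -32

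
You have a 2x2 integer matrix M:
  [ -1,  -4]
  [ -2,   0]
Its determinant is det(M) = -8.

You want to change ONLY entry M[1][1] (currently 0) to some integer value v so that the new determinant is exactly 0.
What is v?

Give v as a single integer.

det is linear in entry M[1][1]: det = old_det + (v - 0) * C_11
Cofactor C_11 = -1
Want det = 0: -8 + (v - 0) * -1 = 0
  (v - 0) = 8 / -1 = -8
  v = 0 + (-8) = -8

Answer: -8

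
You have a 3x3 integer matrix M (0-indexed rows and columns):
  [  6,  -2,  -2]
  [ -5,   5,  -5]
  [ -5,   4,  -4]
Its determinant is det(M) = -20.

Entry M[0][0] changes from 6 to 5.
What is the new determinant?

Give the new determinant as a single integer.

Answer: -20

Derivation:
det is linear in row 0: changing M[0][0] by delta changes det by delta * cofactor(0,0).
Cofactor C_00 = (-1)^(0+0) * minor(0,0) = 0
Entry delta = 5 - 6 = -1
Det delta = -1 * 0 = 0
New det = -20 + 0 = -20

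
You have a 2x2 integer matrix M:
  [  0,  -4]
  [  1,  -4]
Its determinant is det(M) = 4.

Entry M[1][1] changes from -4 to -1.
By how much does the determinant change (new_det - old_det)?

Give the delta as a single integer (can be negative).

Answer: 0

Derivation:
Cofactor C_11 = 0
Entry delta = -1 - -4 = 3
Det delta = entry_delta * cofactor = 3 * 0 = 0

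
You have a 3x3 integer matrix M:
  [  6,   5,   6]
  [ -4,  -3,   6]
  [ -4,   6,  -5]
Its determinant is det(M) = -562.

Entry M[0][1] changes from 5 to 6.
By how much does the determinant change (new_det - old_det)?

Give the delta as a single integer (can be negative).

Answer: -44

Derivation:
Cofactor C_01 = -44
Entry delta = 6 - 5 = 1
Det delta = entry_delta * cofactor = 1 * -44 = -44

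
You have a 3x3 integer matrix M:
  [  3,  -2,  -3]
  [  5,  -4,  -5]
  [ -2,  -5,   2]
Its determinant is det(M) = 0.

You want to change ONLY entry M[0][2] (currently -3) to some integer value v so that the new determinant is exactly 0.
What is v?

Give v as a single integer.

Answer: -3

Derivation:
det is linear in entry M[0][2]: det = old_det + (v - -3) * C_02
Cofactor C_02 = -33
Want det = 0: 0 + (v - -3) * -33 = 0
  (v - -3) = 0 / -33 = 0
  v = -3 + (0) = -3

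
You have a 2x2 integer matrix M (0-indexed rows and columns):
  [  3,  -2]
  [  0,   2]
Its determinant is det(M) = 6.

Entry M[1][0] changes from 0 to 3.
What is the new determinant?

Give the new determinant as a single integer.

det is linear in row 1: changing M[1][0] by delta changes det by delta * cofactor(1,0).
Cofactor C_10 = (-1)^(1+0) * minor(1,0) = 2
Entry delta = 3 - 0 = 3
Det delta = 3 * 2 = 6
New det = 6 + 6 = 12

Answer: 12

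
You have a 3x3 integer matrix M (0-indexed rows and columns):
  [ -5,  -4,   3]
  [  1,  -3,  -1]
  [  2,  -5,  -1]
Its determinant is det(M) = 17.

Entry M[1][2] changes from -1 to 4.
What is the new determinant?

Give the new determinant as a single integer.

Answer: -148

Derivation:
det is linear in row 1: changing M[1][2] by delta changes det by delta * cofactor(1,2).
Cofactor C_12 = (-1)^(1+2) * minor(1,2) = -33
Entry delta = 4 - -1 = 5
Det delta = 5 * -33 = -165
New det = 17 + -165 = -148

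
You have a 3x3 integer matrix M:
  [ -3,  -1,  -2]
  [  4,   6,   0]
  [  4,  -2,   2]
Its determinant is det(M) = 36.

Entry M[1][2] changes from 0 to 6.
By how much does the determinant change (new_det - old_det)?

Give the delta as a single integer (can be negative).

Cofactor C_12 = -10
Entry delta = 6 - 0 = 6
Det delta = entry_delta * cofactor = 6 * -10 = -60

Answer: -60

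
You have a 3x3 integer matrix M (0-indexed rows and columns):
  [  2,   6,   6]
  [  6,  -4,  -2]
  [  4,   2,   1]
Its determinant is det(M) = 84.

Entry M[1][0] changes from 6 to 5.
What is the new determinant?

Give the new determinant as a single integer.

Answer: 78

Derivation:
det is linear in row 1: changing M[1][0] by delta changes det by delta * cofactor(1,0).
Cofactor C_10 = (-1)^(1+0) * minor(1,0) = 6
Entry delta = 5 - 6 = -1
Det delta = -1 * 6 = -6
New det = 84 + -6 = 78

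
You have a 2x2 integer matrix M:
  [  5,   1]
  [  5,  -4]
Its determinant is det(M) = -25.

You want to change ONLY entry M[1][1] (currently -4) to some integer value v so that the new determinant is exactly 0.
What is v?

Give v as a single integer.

Answer: 1

Derivation:
det is linear in entry M[1][1]: det = old_det + (v - -4) * C_11
Cofactor C_11 = 5
Want det = 0: -25 + (v - -4) * 5 = 0
  (v - -4) = 25 / 5 = 5
  v = -4 + (5) = 1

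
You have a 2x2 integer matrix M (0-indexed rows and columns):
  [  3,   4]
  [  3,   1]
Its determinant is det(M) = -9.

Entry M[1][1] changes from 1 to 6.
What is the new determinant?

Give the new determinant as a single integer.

det is linear in row 1: changing M[1][1] by delta changes det by delta * cofactor(1,1).
Cofactor C_11 = (-1)^(1+1) * minor(1,1) = 3
Entry delta = 6 - 1 = 5
Det delta = 5 * 3 = 15
New det = -9 + 15 = 6

Answer: 6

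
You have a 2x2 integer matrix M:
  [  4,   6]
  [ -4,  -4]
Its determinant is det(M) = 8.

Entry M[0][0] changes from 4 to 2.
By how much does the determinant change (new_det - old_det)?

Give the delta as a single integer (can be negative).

Cofactor C_00 = -4
Entry delta = 2 - 4 = -2
Det delta = entry_delta * cofactor = -2 * -4 = 8

Answer: 8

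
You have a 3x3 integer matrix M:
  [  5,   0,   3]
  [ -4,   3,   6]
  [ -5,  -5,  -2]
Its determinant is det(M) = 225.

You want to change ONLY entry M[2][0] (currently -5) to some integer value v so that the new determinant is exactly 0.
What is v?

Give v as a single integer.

Answer: 20

Derivation:
det is linear in entry M[2][0]: det = old_det + (v - -5) * C_20
Cofactor C_20 = -9
Want det = 0: 225 + (v - -5) * -9 = 0
  (v - -5) = -225 / -9 = 25
  v = -5 + (25) = 20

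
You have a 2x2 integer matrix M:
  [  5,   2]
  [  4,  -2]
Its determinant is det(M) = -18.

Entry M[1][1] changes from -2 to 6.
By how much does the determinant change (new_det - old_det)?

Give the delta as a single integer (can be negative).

Cofactor C_11 = 5
Entry delta = 6 - -2 = 8
Det delta = entry_delta * cofactor = 8 * 5 = 40

Answer: 40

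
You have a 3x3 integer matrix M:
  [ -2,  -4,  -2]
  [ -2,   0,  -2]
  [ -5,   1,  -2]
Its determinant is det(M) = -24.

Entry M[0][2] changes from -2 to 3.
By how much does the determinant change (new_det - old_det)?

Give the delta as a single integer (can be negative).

Cofactor C_02 = -2
Entry delta = 3 - -2 = 5
Det delta = entry_delta * cofactor = 5 * -2 = -10

Answer: -10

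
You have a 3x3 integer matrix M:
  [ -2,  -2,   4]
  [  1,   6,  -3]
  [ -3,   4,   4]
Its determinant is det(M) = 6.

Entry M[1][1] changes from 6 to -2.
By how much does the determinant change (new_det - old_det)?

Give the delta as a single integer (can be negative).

Cofactor C_11 = 4
Entry delta = -2 - 6 = -8
Det delta = entry_delta * cofactor = -8 * 4 = -32

Answer: -32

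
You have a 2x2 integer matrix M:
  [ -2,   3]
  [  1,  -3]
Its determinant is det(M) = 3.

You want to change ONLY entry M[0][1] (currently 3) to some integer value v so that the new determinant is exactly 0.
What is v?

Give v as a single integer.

Answer: 6

Derivation:
det is linear in entry M[0][1]: det = old_det + (v - 3) * C_01
Cofactor C_01 = -1
Want det = 0: 3 + (v - 3) * -1 = 0
  (v - 3) = -3 / -1 = 3
  v = 3 + (3) = 6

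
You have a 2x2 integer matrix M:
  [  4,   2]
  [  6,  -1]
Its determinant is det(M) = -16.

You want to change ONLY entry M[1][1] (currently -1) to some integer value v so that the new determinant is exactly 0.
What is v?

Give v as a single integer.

Answer: 3

Derivation:
det is linear in entry M[1][1]: det = old_det + (v - -1) * C_11
Cofactor C_11 = 4
Want det = 0: -16 + (v - -1) * 4 = 0
  (v - -1) = 16 / 4 = 4
  v = -1 + (4) = 3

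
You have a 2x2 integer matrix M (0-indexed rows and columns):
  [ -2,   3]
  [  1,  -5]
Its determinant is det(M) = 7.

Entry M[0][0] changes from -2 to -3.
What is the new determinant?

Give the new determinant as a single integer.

Answer: 12

Derivation:
det is linear in row 0: changing M[0][0] by delta changes det by delta * cofactor(0,0).
Cofactor C_00 = (-1)^(0+0) * minor(0,0) = -5
Entry delta = -3 - -2 = -1
Det delta = -1 * -5 = 5
New det = 7 + 5 = 12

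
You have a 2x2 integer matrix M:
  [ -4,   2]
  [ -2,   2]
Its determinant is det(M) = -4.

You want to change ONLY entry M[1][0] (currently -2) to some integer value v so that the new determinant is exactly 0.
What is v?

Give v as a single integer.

Answer: -4

Derivation:
det is linear in entry M[1][0]: det = old_det + (v - -2) * C_10
Cofactor C_10 = -2
Want det = 0: -4 + (v - -2) * -2 = 0
  (v - -2) = 4 / -2 = -2
  v = -2 + (-2) = -4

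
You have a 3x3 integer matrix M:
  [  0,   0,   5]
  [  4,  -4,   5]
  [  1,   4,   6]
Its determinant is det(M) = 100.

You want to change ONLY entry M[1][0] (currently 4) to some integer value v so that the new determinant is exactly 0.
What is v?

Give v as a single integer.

det is linear in entry M[1][0]: det = old_det + (v - 4) * C_10
Cofactor C_10 = 20
Want det = 0: 100 + (v - 4) * 20 = 0
  (v - 4) = -100 / 20 = -5
  v = 4 + (-5) = -1

Answer: -1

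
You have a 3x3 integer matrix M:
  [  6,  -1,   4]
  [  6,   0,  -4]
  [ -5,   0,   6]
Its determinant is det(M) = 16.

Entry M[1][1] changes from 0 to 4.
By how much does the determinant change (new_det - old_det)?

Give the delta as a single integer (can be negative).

Cofactor C_11 = 56
Entry delta = 4 - 0 = 4
Det delta = entry_delta * cofactor = 4 * 56 = 224

Answer: 224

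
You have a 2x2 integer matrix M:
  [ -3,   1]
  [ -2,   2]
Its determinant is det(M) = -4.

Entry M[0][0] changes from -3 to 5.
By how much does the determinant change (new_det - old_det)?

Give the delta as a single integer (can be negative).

Answer: 16

Derivation:
Cofactor C_00 = 2
Entry delta = 5 - -3 = 8
Det delta = entry_delta * cofactor = 8 * 2 = 16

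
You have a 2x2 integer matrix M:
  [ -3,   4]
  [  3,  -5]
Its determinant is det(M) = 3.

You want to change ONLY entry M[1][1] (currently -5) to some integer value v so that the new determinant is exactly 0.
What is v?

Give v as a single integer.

det is linear in entry M[1][1]: det = old_det + (v - -5) * C_11
Cofactor C_11 = -3
Want det = 0: 3 + (v - -5) * -3 = 0
  (v - -5) = -3 / -3 = 1
  v = -5 + (1) = -4

Answer: -4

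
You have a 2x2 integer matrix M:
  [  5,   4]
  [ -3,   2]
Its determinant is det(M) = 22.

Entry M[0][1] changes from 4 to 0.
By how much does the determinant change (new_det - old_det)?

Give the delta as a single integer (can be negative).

Answer: -12

Derivation:
Cofactor C_01 = 3
Entry delta = 0 - 4 = -4
Det delta = entry_delta * cofactor = -4 * 3 = -12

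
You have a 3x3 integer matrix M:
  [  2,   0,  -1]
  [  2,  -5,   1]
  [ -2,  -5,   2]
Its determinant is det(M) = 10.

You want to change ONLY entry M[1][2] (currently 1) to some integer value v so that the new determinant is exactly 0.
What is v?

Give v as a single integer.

det is linear in entry M[1][2]: det = old_det + (v - 1) * C_12
Cofactor C_12 = 10
Want det = 0: 10 + (v - 1) * 10 = 0
  (v - 1) = -10 / 10 = -1
  v = 1 + (-1) = 0

Answer: 0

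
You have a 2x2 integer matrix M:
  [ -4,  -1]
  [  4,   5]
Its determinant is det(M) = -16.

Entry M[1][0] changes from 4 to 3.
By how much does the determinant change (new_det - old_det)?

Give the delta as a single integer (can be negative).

Cofactor C_10 = 1
Entry delta = 3 - 4 = -1
Det delta = entry_delta * cofactor = -1 * 1 = -1

Answer: -1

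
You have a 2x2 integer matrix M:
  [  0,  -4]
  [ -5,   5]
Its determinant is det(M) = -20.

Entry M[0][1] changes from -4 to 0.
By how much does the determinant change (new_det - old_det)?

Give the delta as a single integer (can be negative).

Cofactor C_01 = 5
Entry delta = 0 - -4 = 4
Det delta = entry_delta * cofactor = 4 * 5 = 20

Answer: 20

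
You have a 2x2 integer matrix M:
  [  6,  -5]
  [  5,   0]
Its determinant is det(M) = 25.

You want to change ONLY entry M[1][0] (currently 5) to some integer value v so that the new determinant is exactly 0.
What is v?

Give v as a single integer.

Answer: 0

Derivation:
det is linear in entry M[1][0]: det = old_det + (v - 5) * C_10
Cofactor C_10 = 5
Want det = 0: 25 + (v - 5) * 5 = 0
  (v - 5) = -25 / 5 = -5
  v = 5 + (-5) = 0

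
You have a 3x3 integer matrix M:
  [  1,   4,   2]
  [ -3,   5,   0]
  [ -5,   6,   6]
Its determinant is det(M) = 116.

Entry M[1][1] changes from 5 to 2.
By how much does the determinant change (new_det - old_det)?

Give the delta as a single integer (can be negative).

Cofactor C_11 = 16
Entry delta = 2 - 5 = -3
Det delta = entry_delta * cofactor = -3 * 16 = -48

Answer: -48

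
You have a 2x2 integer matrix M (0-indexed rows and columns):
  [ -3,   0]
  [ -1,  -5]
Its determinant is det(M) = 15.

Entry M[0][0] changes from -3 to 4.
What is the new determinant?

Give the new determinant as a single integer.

det is linear in row 0: changing M[0][0] by delta changes det by delta * cofactor(0,0).
Cofactor C_00 = (-1)^(0+0) * minor(0,0) = -5
Entry delta = 4 - -3 = 7
Det delta = 7 * -5 = -35
New det = 15 + -35 = -20

Answer: -20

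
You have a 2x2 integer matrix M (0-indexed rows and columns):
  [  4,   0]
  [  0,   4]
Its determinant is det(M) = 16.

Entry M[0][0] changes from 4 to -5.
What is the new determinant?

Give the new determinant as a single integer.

det is linear in row 0: changing M[0][0] by delta changes det by delta * cofactor(0,0).
Cofactor C_00 = (-1)^(0+0) * minor(0,0) = 4
Entry delta = -5 - 4 = -9
Det delta = -9 * 4 = -36
New det = 16 + -36 = -20

Answer: -20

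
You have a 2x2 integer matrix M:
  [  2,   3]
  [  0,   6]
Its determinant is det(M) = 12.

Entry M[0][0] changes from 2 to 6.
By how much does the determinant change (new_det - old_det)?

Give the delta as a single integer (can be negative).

Cofactor C_00 = 6
Entry delta = 6 - 2 = 4
Det delta = entry_delta * cofactor = 4 * 6 = 24

Answer: 24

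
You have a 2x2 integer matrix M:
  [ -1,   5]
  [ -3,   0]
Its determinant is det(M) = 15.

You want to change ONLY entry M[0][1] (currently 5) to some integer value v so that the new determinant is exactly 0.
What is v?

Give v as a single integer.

Answer: 0

Derivation:
det is linear in entry M[0][1]: det = old_det + (v - 5) * C_01
Cofactor C_01 = 3
Want det = 0: 15 + (v - 5) * 3 = 0
  (v - 5) = -15 / 3 = -5
  v = 5 + (-5) = 0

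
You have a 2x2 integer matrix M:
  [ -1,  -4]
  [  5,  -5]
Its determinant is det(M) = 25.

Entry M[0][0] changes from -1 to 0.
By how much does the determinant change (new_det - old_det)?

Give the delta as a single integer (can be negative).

Answer: -5

Derivation:
Cofactor C_00 = -5
Entry delta = 0 - -1 = 1
Det delta = entry_delta * cofactor = 1 * -5 = -5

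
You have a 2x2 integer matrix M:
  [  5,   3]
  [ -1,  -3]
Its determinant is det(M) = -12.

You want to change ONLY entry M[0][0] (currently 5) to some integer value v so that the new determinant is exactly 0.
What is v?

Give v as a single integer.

det is linear in entry M[0][0]: det = old_det + (v - 5) * C_00
Cofactor C_00 = -3
Want det = 0: -12 + (v - 5) * -3 = 0
  (v - 5) = 12 / -3 = -4
  v = 5 + (-4) = 1

Answer: 1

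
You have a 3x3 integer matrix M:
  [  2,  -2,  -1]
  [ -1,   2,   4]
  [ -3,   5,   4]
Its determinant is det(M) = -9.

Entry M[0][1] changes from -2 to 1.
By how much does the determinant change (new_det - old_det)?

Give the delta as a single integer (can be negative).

Answer: -24

Derivation:
Cofactor C_01 = -8
Entry delta = 1 - -2 = 3
Det delta = entry_delta * cofactor = 3 * -8 = -24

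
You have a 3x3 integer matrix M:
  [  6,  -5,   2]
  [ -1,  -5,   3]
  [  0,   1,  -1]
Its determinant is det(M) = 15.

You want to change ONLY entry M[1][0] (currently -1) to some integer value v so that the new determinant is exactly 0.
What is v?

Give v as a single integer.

Answer: 4

Derivation:
det is linear in entry M[1][0]: det = old_det + (v - -1) * C_10
Cofactor C_10 = -3
Want det = 0: 15 + (v - -1) * -3 = 0
  (v - -1) = -15 / -3 = 5
  v = -1 + (5) = 4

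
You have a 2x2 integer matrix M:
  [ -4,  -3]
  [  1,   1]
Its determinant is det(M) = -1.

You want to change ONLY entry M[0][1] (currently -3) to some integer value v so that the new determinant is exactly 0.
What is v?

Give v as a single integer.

Answer: -4

Derivation:
det is linear in entry M[0][1]: det = old_det + (v - -3) * C_01
Cofactor C_01 = -1
Want det = 0: -1 + (v - -3) * -1 = 0
  (v - -3) = 1 / -1 = -1
  v = -3 + (-1) = -4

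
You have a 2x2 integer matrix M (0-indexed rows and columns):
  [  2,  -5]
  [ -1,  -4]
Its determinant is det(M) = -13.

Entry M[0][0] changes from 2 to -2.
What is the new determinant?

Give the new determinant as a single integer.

Answer: 3

Derivation:
det is linear in row 0: changing M[0][0] by delta changes det by delta * cofactor(0,0).
Cofactor C_00 = (-1)^(0+0) * minor(0,0) = -4
Entry delta = -2 - 2 = -4
Det delta = -4 * -4 = 16
New det = -13 + 16 = 3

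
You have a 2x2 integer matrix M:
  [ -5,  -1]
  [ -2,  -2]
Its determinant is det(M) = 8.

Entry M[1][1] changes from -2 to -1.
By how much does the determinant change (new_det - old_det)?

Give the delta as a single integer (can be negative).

Answer: -5

Derivation:
Cofactor C_11 = -5
Entry delta = -1 - -2 = 1
Det delta = entry_delta * cofactor = 1 * -5 = -5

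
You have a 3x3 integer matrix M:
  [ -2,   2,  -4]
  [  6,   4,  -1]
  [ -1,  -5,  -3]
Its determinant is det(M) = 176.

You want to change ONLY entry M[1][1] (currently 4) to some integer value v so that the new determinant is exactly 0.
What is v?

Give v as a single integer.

det is linear in entry M[1][1]: det = old_det + (v - 4) * C_11
Cofactor C_11 = 2
Want det = 0: 176 + (v - 4) * 2 = 0
  (v - 4) = -176 / 2 = -88
  v = 4 + (-88) = -84

Answer: -84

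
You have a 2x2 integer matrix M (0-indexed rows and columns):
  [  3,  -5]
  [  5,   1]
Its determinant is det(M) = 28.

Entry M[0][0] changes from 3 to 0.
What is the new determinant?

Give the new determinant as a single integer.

Answer: 25

Derivation:
det is linear in row 0: changing M[0][0] by delta changes det by delta * cofactor(0,0).
Cofactor C_00 = (-1)^(0+0) * minor(0,0) = 1
Entry delta = 0 - 3 = -3
Det delta = -3 * 1 = -3
New det = 28 + -3 = 25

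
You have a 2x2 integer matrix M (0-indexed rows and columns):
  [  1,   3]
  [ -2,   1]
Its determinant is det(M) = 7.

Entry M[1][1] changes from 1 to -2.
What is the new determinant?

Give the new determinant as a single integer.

Answer: 4

Derivation:
det is linear in row 1: changing M[1][1] by delta changes det by delta * cofactor(1,1).
Cofactor C_11 = (-1)^(1+1) * minor(1,1) = 1
Entry delta = -2 - 1 = -3
Det delta = -3 * 1 = -3
New det = 7 + -3 = 4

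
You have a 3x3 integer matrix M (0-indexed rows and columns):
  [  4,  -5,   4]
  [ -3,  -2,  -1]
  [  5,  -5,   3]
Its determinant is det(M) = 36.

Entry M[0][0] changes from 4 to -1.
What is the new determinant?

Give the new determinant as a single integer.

Answer: 91

Derivation:
det is linear in row 0: changing M[0][0] by delta changes det by delta * cofactor(0,0).
Cofactor C_00 = (-1)^(0+0) * minor(0,0) = -11
Entry delta = -1 - 4 = -5
Det delta = -5 * -11 = 55
New det = 36 + 55 = 91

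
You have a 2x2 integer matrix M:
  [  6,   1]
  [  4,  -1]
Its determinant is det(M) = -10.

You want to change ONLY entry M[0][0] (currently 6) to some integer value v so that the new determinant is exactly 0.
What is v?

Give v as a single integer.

Answer: -4

Derivation:
det is linear in entry M[0][0]: det = old_det + (v - 6) * C_00
Cofactor C_00 = -1
Want det = 0: -10 + (v - 6) * -1 = 0
  (v - 6) = 10 / -1 = -10
  v = 6 + (-10) = -4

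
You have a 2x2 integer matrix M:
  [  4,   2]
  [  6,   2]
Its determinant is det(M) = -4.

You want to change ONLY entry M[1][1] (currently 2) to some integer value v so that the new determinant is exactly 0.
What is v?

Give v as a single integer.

Answer: 3

Derivation:
det is linear in entry M[1][1]: det = old_det + (v - 2) * C_11
Cofactor C_11 = 4
Want det = 0: -4 + (v - 2) * 4 = 0
  (v - 2) = 4 / 4 = 1
  v = 2 + (1) = 3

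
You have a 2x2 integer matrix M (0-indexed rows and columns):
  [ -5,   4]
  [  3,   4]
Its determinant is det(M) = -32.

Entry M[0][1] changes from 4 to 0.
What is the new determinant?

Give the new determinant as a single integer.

Answer: -20

Derivation:
det is linear in row 0: changing M[0][1] by delta changes det by delta * cofactor(0,1).
Cofactor C_01 = (-1)^(0+1) * minor(0,1) = -3
Entry delta = 0 - 4 = -4
Det delta = -4 * -3 = 12
New det = -32 + 12 = -20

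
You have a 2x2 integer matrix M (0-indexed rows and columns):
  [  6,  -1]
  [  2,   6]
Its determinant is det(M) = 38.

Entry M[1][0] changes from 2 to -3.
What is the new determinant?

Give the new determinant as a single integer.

Answer: 33

Derivation:
det is linear in row 1: changing M[1][0] by delta changes det by delta * cofactor(1,0).
Cofactor C_10 = (-1)^(1+0) * minor(1,0) = 1
Entry delta = -3 - 2 = -5
Det delta = -5 * 1 = -5
New det = 38 + -5 = 33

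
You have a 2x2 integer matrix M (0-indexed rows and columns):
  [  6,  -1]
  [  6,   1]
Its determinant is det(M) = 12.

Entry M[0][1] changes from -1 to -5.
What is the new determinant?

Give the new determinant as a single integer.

det is linear in row 0: changing M[0][1] by delta changes det by delta * cofactor(0,1).
Cofactor C_01 = (-1)^(0+1) * minor(0,1) = -6
Entry delta = -5 - -1 = -4
Det delta = -4 * -6 = 24
New det = 12 + 24 = 36

Answer: 36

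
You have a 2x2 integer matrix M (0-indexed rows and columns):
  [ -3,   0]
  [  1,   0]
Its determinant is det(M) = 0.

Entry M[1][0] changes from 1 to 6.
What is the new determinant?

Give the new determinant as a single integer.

det is linear in row 1: changing M[1][0] by delta changes det by delta * cofactor(1,0).
Cofactor C_10 = (-1)^(1+0) * minor(1,0) = 0
Entry delta = 6 - 1 = 5
Det delta = 5 * 0 = 0
New det = 0 + 0 = 0

Answer: 0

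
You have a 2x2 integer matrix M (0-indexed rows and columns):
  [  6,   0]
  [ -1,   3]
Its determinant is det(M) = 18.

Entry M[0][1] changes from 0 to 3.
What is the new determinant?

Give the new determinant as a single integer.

Answer: 21

Derivation:
det is linear in row 0: changing M[0][1] by delta changes det by delta * cofactor(0,1).
Cofactor C_01 = (-1)^(0+1) * minor(0,1) = 1
Entry delta = 3 - 0 = 3
Det delta = 3 * 1 = 3
New det = 18 + 3 = 21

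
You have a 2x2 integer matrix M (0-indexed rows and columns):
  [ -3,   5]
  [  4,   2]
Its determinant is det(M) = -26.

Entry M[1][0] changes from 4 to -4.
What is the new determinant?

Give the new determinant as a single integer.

Answer: 14

Derivation:
det is linear in row 1: changing M[1][0] by delta changes det by delta * cofactor(1,0).
Cofactor C_10 = (-1)^(1+0) * minor(1,0) = -5
Entry delta = -4 - 4 = -8
Det delta = -8 * -5 = 40
New det = -26 + 40 = 14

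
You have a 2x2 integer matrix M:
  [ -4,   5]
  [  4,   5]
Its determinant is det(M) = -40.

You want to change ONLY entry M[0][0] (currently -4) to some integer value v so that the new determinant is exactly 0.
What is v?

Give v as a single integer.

Answer: 4

Derivation:
det is linear in entry M[0][0]: det = old_det + (v - -4) * C_00
Cofactor C_00 = 5
Want det = 0: -40 + (v - -4) * 5 = 0
  (v - -4) = 40 / 5 = 8
  v = -4 + (8) = 4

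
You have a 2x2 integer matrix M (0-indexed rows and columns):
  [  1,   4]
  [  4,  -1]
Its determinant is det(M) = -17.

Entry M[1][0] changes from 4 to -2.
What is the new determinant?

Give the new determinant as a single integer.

det is linear in row 1: changing M[1][0] by delta changes det by delta * cofactor(1,0).
Cofactor C_10 = (-1)^(1+0) * minor(1,0) = -4
Entry delta = -2 - 4 = -6
Det delta = -6 * -4 = 24
New det = -17 + 24 = 7

Answer: 7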